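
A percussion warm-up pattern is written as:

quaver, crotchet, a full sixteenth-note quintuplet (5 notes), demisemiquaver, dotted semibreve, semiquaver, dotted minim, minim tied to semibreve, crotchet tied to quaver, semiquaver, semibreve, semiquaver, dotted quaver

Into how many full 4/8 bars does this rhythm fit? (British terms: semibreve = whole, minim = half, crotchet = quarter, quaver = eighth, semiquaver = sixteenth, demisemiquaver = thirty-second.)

12

One bar of 4/8 = 16 thirty-second notes.
Express everything in thirty-second notes: quaver = 4; crotchet = 8; a full sixteenth-note quintuplet (5 notes) (five quintuplet sixteenths span one quarter) = 8; demisemiquaver = 1; dotted semibreve = 48; semiquaver = 2; dotted minim = 24; minim tied to semibreve (minim + semibreve) = 48; crotchet tied to quaver (crotchet + quaver) = 12; semiquaver = 2; semibreve = 32; semiquaver = 2; dotted quaver = 6.
Adding: 4 + 8 + 8 + 1 + 48 + 2 + 24 + 48 + 12 + 2 + 32 + 2 + 6 = 197.
197 ÷ 16 = 12 complete bars with 5 left over.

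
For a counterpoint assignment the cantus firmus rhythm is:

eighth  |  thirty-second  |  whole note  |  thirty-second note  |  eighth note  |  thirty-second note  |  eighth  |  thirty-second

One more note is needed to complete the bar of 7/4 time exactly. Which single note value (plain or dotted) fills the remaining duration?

The bar of 7/4 = 56 thirty-second notes.
Express everything in thirty-second notes: eighth = 4; thirty-second = 1; whole note = 32; thirty-second note = 1; eighth note = 4; thirty-second note = 1; eighth = 4; thirty-second = 1.
Sum: 4 + 1 + 32 + 1 + 4 + 1 + 4 + 1 = 48.
Remaining: 56 − 48 = 8 thirty-second notes, which is a quarter note.

quarter note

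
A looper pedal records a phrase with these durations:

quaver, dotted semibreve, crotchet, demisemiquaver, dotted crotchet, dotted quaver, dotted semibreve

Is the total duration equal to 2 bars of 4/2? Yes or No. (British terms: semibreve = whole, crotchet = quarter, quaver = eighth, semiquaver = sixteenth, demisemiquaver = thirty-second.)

One bar of 4/2 = 64 thirty-second notes, so 2 bars = 128.
In thirty-second notes: quaver = 4; dotted semibreve = 48; crotchet = 8; demisemiquaver = 1; dotted crotchet = 12; dotted quaver = 6; dotted semibreve = 48.
Altogether 4 + 48 + 8 + 1 + 12 + 6 + 48 = 127.
127 falls short of 128, so the answer is No.

No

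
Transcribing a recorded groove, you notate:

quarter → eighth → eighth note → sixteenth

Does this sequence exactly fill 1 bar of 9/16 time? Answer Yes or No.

One bar of 9/16 = 9 sixteenth notes.
Express everything in sixteenth notes: quarter = 4; eighth = 2; eighth note = 2; sixteenth = 1.
Sum: 4 + 2 + 2 + 1 = 9.
9 equals 9, so the answer is Yes.

Yes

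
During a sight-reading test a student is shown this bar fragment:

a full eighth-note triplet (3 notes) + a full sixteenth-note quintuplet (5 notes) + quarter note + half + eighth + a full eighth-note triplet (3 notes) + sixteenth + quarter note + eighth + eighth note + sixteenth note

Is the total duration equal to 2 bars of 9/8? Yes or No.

Yes

One bar of 9/8 = 18 sixteenth notes, so 2 bars = 36.
Express everything in sixteenth notes: a full eighth-note triplet (3 notes) (three triplet eighths span one quarter) = 4; a full sixteenth-note quintuplet (5 notes) (five quintuplet sixteenths span one quarter) = 4; quarter note = 4; half = 8; eighth = 2; a full eighth-note triplet (3 notes) (three triplet eighths span one quarter) = 4; sixteenth = 1; quarter note = 4; eighth = 2; eighth note = 2; sixteenth note = 1.
Altogether 4 + 4 + 4 + 8 + 2 + 4 + 1 + 4 + 2 + 2 + 1 = 36.
36 equals 36, so the answer is Yes.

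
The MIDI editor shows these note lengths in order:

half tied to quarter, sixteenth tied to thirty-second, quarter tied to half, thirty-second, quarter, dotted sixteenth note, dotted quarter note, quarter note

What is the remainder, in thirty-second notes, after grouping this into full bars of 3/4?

11

One bar of 3/4 = 24 thirty-second notes.
In thirty-second notes: half tied to quarter (half + quarter) = 24; sixteenth tied to thirty-second (sixteenth + thirty-second) = 3; quarter tied to half (quarter + half) = 24; thirty-second = 1; quarter = 8; dotted sixteenth note = 3; dotted quarter note = 12; quarter note = 8.
Total: 24 + 3 + 24 + 1 + 8 + 3 + 12 + 8 = 83.
83 ÷ 24 = 3 complete bars with 11 thirty-second notes remaining.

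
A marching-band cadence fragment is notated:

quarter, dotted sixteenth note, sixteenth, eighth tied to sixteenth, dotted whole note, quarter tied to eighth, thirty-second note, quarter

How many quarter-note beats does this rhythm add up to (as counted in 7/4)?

One quarter-note beat = 8 thirty-second notes.
Convert each value to thirty-second notes: quarter = 8; dotted sixteenth note = 3; sixteenth = 2; eighth tied to sixteenth (eighth + sixteenth) = 6; dotted whole note = 48; quarter tied to eighth (quarter + eighth) = 12; thirty-second note = 1; quarter = 8.
Total: 8 + 3 + 2 + 6 + 48 + 12 + 1 + 8 = 88.
88 ÷ 8 = 11 beats.

11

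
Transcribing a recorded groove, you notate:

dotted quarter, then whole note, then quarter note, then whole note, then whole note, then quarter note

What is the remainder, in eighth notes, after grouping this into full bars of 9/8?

One bar of 9/8 = 9 eighth notes.
In eighth notes: dotted quarter = 3; whole note = 8; quarter note = 2; whole note = 8; whole note = 8; quarter note = 2.
Sum: 3 + 8 + 2 + 8 + 8 + 2 = 31.
31 ÷ 9 = 3 complete bars with 4 eighth notes remaining.

4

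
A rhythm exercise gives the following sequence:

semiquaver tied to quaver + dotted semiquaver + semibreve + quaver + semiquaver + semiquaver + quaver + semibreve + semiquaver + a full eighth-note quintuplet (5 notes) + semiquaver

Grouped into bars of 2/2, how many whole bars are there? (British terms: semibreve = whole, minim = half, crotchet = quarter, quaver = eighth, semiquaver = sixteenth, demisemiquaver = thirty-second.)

One bar of 2/2 = 32 thirty-second notes.
In thirty-second notes: semiquaver tied to quaver (semiquaver + quaver) = 6; dotted semiquaver = 3; semibreve = 32; quaver = 4; semiquaver = 2; semiquaver = 2; quaver = 4; semibreve = 32; semiquaver = 2; a full eighth-note quintuplet (5 notes) (five quintuplet eighths span one half) = 16; semiquaver = 2.
Sum: 6 + 3 + 32 + 4 + 2 + 2 + 4 + 32 + 2 + 16 + 2 = 105.
105 ÷ 32 = 3 complete bars with 9 left over.

3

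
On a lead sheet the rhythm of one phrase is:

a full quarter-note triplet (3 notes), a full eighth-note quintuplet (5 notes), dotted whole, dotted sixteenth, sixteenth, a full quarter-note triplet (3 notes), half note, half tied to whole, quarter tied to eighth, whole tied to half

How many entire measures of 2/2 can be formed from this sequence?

7

One bar of 2/2 = 32 thirty-second notes.
Express everything in thirty-second notes: a full quarter-note triplet (3 notes) (three triplet quarters span one half) = 16; a full eighth-note quintuplet (5 notes) (five quintuplet eighths span one half) = 16; dotted whole = 48; dotted sixteenth = 3; sixteenth = 2; a full quarter-note triplet (3 notes) (three triplet quarters span one half) = 16; half note = 16; half tied to whole (half + whole) = 48; quarter tied to eighth (quarter + eighth) = 12; whole tied to half (whole + half) = 48.
Total: 16 + 16 + 48 + 3 + 2 + 16 + 16 + 48 + 12 + 48 = 225.
225 ÷ 32 = 7 complete bars with 1 left over.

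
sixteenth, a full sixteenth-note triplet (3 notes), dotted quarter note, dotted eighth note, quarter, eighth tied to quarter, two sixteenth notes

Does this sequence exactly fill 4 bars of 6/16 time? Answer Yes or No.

One bar of 6/16 = 6 sixteenth notes, so 4 bars = 24.
Working in sixteenth notes: sixteenth = 1; a full sixteenth-note triplet (3 notes) (three triplet sixteenths span one eighth) = 2; dotted quarter note = 6; dotted eighth note = 3; quarter = 4; eighth tied to quarter (eighth + quarter) = 6; sixteenth note = 1; sixteenth note = 1.
Altogether 1 + 2 + 6 + 3 + 4 + 6 + 1 + 1 = 24.
24 equals 24, so the answer is Yes.

Yes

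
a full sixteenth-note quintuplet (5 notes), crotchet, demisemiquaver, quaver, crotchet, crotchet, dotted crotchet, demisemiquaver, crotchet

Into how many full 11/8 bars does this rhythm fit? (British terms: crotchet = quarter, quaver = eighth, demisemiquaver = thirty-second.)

1

One bar of 11/8 = 44 thirty-second notes.
Convert each value to thirty-second notes: a full sixteenth-note quintuplet (5 notes) (five quintuplet sixteenths span one quarter) = 8; crotchet = 8; demisemiquaver = 1; quaver = 4; crotchet = 8; crotchet = 8; dotted crotchet = 12; demisemiquaver = 1; crotchet = 8.
Sum: 8 + 8 + 1 + 4 + 8 + 8 + 12 + 1 + 8 = 58.
58 ÷ 44 = 1 complete bar with 14 left over.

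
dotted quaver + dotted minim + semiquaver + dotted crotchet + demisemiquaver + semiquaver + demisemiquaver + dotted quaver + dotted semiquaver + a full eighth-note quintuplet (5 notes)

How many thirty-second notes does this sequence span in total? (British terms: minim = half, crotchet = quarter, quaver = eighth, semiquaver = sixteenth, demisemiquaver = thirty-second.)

73

Each duration in thirty-second notes: dotted quaver = 6; dotted minim = 24; semiquaver = 2; dotted crotchet = 12; demisemiquaver = 1; semiquaver = 2; demisemiquaver = 1; dotted quaver = 6; dotted semiquaver = 3; a full eighth-note quintuplet (5 notes) (five quintuplet eighths span one half) = 16.
Altogether 6 + 24 + 2 + 12 + 1 + 2 + 1 + 6 + 3 + 16 = 73 thirty-second notes.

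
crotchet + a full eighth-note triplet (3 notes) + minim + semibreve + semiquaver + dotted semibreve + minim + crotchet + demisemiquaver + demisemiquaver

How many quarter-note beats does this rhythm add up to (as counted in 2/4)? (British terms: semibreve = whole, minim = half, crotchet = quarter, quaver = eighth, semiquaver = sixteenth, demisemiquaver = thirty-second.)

One quarter-note beat = 8 thirty-second notes.
Working in thirty-second notes: crotchet = 8; a full eighth-note triplet (3 notes) (three triplet eighths span one quarter) = 8; minim = 16; semibreve = 32; semiquaver = 2; dotted semibreve = 48; minim = 16; crotchet = 8; demisemiquaver = 1; demisemiquaver = 1.
Adding: 8 + 8 + 16 + 32 + 2 + 48 + 16 + 8 + 1 + 1 = 140.
140 ÷ 8 = 17.5 beats.

17.5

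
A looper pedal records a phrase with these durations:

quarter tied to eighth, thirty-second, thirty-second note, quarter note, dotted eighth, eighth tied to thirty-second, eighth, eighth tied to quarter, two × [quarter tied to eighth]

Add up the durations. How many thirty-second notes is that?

73

Working in thirty-second notes: quarter tied to eighth (quarter + eighth) = 12; thirty-second = 1; thirty-second note = 1; quarter note = 8; dotted eighth = 6; eighth tied to thirty-second (eighth + thirty-second) = 5; eighth = 4; eighth tied to quarter (eighth + quarter) = 12; quarter tied to eighth (quarter + eighth) = 12; quarter tied to eighth (quarter + eighth) = 12.
Adding: 12 + 1 + 1 + 8 + 6 + 5 + 4 + 12 + 12 + 12 = 73 thirty-second notes.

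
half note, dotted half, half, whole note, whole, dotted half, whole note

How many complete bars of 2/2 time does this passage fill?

5

One bar of 2/2 = 4 quarter notes.
In quarter notes: half note = 2; dotted half = 3; half = 2; whole note = 4; whole = 4; dotted half = 3; whole note = 4.
Sum: 2 + 3 + 2 + 4 + 4 + 3 + 4 = 22.
22 ÷ 4 = 5 complete bars with 2 left over.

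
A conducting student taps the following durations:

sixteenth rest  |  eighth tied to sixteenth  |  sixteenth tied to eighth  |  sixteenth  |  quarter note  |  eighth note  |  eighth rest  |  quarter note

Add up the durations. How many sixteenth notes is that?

20

Convert each value to sixteenth notes: sixteenth rest = 1; eighth tied to sixteenth (eighth + sixteenth) = 3; sixteenth tied to eighth (sixteenth + eighth) = 3; sixteenth = 1; quarter note = 4; eighth note = 2; eighth rest = 2; quarter note = 4.
Adding: 1 + 3 + 3 + 1 + 4 + 2 + 2 + 4 = 20 sixteenth notes.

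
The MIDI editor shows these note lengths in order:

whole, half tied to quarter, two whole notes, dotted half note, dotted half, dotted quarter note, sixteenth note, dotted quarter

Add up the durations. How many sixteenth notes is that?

97

In sixteenth notes: whole = 16; half tied to quarter (half + quarter) = 12; whole note = 16; whole note = 16; dotted half note = 12; dotted half = 12; dotted quarter note = 6; sixteenth note = 1; dotted quarter = 6.
Total: 16 + 12 + 16 + 16 + 12 + 12 + 6 + 1 + 6 = 97 sixteenth notes.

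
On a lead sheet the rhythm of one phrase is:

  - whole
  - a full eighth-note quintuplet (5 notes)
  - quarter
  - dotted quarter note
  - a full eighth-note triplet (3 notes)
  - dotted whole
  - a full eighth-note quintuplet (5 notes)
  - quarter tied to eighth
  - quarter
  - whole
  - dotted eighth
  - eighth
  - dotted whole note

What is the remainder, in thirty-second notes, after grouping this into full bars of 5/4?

One bar of 5/4 = 20 sixteenth notes.
Convert each value to sixteenth notes: whole = 16; a full eighth-note quintuplet (5 notes) (five quintuplet eighths span one half) = 8; quarter = 4; dotted quarter note = 6; a full eighth-note triplet (3 notes) (three triplet eighths span one quarter) = 4; dotted whole = 24; a full eighth-note quintuplet (5 notes) (five quintuplet eighths span one half) = 8; quarter tied to eighth (quarter + eighth) = 6; quarter = 4; whole = 16; dotted eighth = 3; eighth = 2; dotted whole note = 24.
Adding: 16 + 8 + 4 + 6 + 4 + 24 + 8 + 6 + 4 + 16 + 3 + 2 + 24 = 125.
125 ÷ 20 = 6 complete bars with 5 sixteenth notes remaining = 10 thirty-second notes.

10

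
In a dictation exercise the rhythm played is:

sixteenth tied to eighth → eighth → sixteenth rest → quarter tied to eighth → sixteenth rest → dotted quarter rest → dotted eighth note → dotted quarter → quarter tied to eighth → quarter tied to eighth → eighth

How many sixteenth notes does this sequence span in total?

42

In sixteenth notes: sixteenth tied to eighth (sixteenth + eighth) = 3; eighth = 2; sixteenth rest = 1; quarter tied to eighth (quarter + eighth) = 6; sixteenth rest = 1; dotted quarter rest = 6; dotted eighth note = 3; dotted quarter = 6; quarter tied to eighth (quarter + eighth) = 6; quarter tied to eighth (quarter + eighth) = 6; eighth = 2.
Sum: 3 + 2 + 1 + 6 + 1 + 6 + 3 + 6 + 6 + 6 + 2 = 42 sixteenth notes.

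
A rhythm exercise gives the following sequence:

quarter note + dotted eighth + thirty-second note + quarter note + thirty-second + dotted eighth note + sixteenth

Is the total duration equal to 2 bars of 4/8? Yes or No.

Yes

One bar of 4/8 = 16 thirty-second notes, so 2 bars = 32.
Each duration in thirty-second notes: quarter note = 8; dotted eighth = 6; thirty-second note = 1; quarter note = 8; thirty-second = 1; dotted eighth note = 6; sixteenth = 2.
Altogether 8 + 6 + 1 + 8 + 1 + 6 + 2 = 32.
32 equals 32, so the answer is Yes.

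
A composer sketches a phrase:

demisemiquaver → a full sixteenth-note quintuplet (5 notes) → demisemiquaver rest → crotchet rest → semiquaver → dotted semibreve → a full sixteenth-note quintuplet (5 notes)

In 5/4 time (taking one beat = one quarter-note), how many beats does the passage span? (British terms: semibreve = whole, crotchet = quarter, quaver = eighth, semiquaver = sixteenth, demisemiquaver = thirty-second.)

One quarter-note beat = 8 thirty-second notes.
Working in thirty-second notes: demisemiquaver = 1; a full sixteenth-note quintuplet (5 notes) (five quintuplet sixteenths span one quarter) = 8; demisemiquaver rest = 1; crotchet rest = 8; semiquaver = 2; dotted semibreve = 48; a full sixteenth-note quintuplet (5 notes) (five quintuplet sixteenths span one quarter) = 8.
Altogether 1 + 8 + 1 + 8 + 2 + 48 + 8 = 76.
76 ÷ 8 = 9.5 beats.

9.5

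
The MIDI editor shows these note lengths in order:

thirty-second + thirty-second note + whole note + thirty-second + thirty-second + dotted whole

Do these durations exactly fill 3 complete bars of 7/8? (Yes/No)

One bar of 7/8 = 28 thirty-second notes, so 3 bars = 84.
Express everything in thirty-second notes: thirty-second = 1; thirty-second note = 1; whole note = 32; thirty-second = 1; thirty-second = 1; dotted whole = 48.
Adding: 1 + 1 + 32 + 1 + 1 + 48 = 84.
84 equals 84, so the answer is Yes.

Yes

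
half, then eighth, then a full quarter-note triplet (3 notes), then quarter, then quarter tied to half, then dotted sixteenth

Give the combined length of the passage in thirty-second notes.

71

In thirty-second notes: half = 16; eighth = 4; a full quarter-note triplet (3 notes) (three triplet quarters span one half) = 16; quarter = 8; quarter tied to half (quarter + half) = 24; dotted sixteenth = 3.
Adding: 16 + 4 + 16 + 8 + 24 + 3 = 71 thirty-second notes.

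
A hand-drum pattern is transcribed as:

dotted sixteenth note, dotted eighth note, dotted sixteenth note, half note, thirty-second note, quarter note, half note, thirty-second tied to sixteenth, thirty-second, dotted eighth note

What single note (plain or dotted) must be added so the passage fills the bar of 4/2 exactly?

thirty-second note

The bar of 4/2 = 64 thirty-second notes.
Convert each value to thirty-second notes: dotted sixteenth note = 3; dotted eighth note = 6; dotted sixteenth note = 3; half note = 16; thirty-second note = 1; quarter note = 8; half note = 16; thirty-second tied to sixteenth (thirty-second + sixteenth) = 3; thirty-second = 1; dotted eighth note = 6.
Altogether 3 + 6 + 3 + 16 + 1 + 8 + 16 + 3 + 1 + 6 = 63.
Remaining: 64 − 63 = 1 thirty-second note, which is a thirty-second note.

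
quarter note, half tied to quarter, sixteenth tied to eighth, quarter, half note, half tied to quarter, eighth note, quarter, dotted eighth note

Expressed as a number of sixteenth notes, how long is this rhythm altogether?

In sixteenth notes: quarter note = 4; half tied to quarter (half + quarter) = 12; sixteenth tied to eighth (sixteenth + eighth) = 3; quarter = 4; half note = 8; half tied to quarter (half + quarter) = 12; eighth note = 2; quarter = 4; dotted eighth note = 3.
Sum: 4 + 12 + 3 + 4 + 8 + 12 + 2 + 4 + 3 = 52 sixteenth notes.

52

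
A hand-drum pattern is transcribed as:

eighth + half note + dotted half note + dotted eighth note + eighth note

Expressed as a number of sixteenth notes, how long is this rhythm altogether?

27

In sixteenth notes: eighth = 2; half note = 8; dotted half note = 12; dotted eighth note = 3; eighth note = 2.
Total: 2 + 8 + 12 + 3 + 2 = 27 sixteenth notes.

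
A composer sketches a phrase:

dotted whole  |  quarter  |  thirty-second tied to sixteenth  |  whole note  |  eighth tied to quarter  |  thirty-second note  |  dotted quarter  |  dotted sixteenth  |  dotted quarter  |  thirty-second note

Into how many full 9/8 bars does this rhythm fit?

One bar of 9/8 = 36 thirty-second notes.
Each duration in thirty-second notes: dotted whole = 48; quarter = 8; thirty-second tied to sixteenth (thirty-second + sixteenth) = 3; whole note = 32; eighth tied to quarter (eighth + quarter) = 12; thirty-second note = 1; dotted quarter = 12; dotted sixteenth = 3; dotted quarter = 12; thirty-second note = 1.
Adding: 48 + 8 + 3 + 32 + 12 + 1 + 12 + 3 + 12 + 1 = 132.
132 ÷ 36 = 3 complete bars with 24 left over.

3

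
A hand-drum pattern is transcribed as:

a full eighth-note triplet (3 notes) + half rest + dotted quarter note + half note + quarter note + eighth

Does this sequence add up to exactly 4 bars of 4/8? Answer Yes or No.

One bar of 4/8 = 4 eighth notes, so 4 bars = 16.
In eighth notes: a full eighth-note triplet (3 notes) (three triplet eighths span one quarter) = 2; half rest = 4; dotted quarter note = 3; half note = 4; quarter note = 2; eighth = 1.
Total: 2 + 4 + 3 + 4 + 2 + 1 = 16.
16 equals 16, so the answer is Yes.

Yes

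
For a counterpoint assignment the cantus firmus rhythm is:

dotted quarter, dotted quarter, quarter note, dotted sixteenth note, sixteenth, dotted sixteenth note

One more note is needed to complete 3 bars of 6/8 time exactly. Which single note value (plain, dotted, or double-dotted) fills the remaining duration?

3 bars of 6/8 = 72 thirty-second notes.
In thirty-second notes: dotted quarter = 12; dotted quarter = 12; quarter note = 8; dotted sixteenth note = 3; sixteenth = 2; dotted sixteenth note = 3.
Adding: 12 + 12 + 8 + 3 + 2 + 3 = 40.
Remaining: 72 − 40 = 32 thirty-second notes, which is a whole note.

whole note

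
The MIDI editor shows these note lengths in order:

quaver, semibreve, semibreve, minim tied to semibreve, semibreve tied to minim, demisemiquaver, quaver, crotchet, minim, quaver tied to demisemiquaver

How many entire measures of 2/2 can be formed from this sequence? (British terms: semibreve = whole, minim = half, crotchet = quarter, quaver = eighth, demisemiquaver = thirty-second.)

6

One bar of 2/2 = 32 thirty-second notes.
In thirty-second notes: quaver = 4; semibreve = 32; semibreve = 32; minim tied to semibreve (minim + semibreve) = 48; semibreve tied to minim (semibreve + minim) = 48; demisemiquaver = 1; quaver = 4; crotchet = 8; minim = 16; quaver tied to demisemiquaver (quaver + demisemiquaver) = 5.
Altogether 4 + 32 + 32 + 48 + 48 + 1 + 4 + 8 + 16 + 5 = 198.
198 ÷ 32 = 6 complete bars with 6 left over.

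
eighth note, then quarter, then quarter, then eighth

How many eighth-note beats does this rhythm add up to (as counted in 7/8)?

One eighth-note beat = 2 sixteenth notes.
In sixteenth notes: eighth note = 2; quarter = 4; quarter = 4; eighth = 2.
Altogether 2 + 4 + 4 + 2 = 12.
12 ÷ 2 = 6 beats.

6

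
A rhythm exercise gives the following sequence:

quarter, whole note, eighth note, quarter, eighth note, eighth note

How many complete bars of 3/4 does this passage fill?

2

One bar of 3/4 = 6 eighth notes.
In eighth notes: quarter = 2; whole note = 8; eighth note = 1; quarter = 2; eighth note = 1; eighth note = 1.
Total: 2 + 8 + 1 + 2 + 1 + 1 = 15.
15 ÷ 6 = 2 complete bars with 3 left over.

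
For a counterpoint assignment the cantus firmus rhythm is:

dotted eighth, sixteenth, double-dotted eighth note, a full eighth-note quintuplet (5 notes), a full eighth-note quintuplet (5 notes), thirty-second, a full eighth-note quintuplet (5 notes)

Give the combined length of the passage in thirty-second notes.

64

Convert each value to thirty-second notes: dotted eighth = 6; sixteenth = 2; double-dotted eighth note = 7; a full eighth-note quintuplet (5 notes) (five quintuplet eighths span one half) = 16; a full eighth-note quintuplet (5 notes) (five quintuplet eighths span one half) = 16; thirty-second = 1; a full eighth-note quintuplet (5 notes) (five quintuplet eighths span one half) = 16.
Sum: 6 + 2 + 7 + 16 + 16 + 1 + 16 = 64 thirty-second notes.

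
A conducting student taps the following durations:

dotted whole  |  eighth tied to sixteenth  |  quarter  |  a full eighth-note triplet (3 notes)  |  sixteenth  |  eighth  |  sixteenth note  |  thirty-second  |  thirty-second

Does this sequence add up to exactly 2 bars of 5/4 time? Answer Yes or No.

One bar of 5/4 = 40 thirty-second notes, so 2 bars = 80.
Working in thirty-second notes: dotted whole = 48; eighth tied to sixteenth (eighth + sixteenth) = 6; quarter = 8; a full eighth-note triplet (3 notes) (three triplet eighths span one quarter) = 8; sixteenth = 2; eighth = 4; sixteenth note = 2; thirty-second = 1; thirty-second = 1.
Altogether 48 + 6 + 8 + 8 + 2 + 4 + 2 + 1 + 1 = 80.
80 equals 80, so the answer is Yes.

Yes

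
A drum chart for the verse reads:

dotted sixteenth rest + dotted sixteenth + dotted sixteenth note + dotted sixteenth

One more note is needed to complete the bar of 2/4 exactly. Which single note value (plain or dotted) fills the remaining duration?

The bar of 2/4 = 16 thirty-second notes.
Express everything in thirty-second notes: dotted sixteenth rest = 3; dotted sixteenth = 3; dotted sixteenth note = 3; dotted sixteenth = 3.
Sum: 3 + 3 + 3 + 3 = 12.
Remaining: 16 − 12 = 4 thirty-second notes, which is a eighth note.

eighth note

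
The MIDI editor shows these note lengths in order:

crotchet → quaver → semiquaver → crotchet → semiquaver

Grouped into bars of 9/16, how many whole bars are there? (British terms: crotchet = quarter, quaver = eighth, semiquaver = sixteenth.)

One bar of 9/16 = 9 sixteenth notes.
Express everything in sixteenth notes: crotchet = 4; quaver = 2; semiquaver = 1; crotchet = 4; semiquaver = 1.
Sum: 4 + 2 + 1 + 4 + 1 = 12.
12 ÷ 9 = 1 complete bar with 3 left over.

1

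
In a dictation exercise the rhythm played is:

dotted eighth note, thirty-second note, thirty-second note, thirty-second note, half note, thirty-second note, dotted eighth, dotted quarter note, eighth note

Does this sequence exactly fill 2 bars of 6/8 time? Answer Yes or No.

One bar of 6/8 = 24 thirty-second notes, so 2 bars = 48.
Convert each value to thirty-second notes: dotted eighth note = 6; thirty-second note = 1; thirty-second note = 1; thirty-second note = 1; half note = 16; thirty-second note = 1; dotted eighth = 6; dotted quarter note = 12; eighth note = 4.
Adding: 6 + 1 + 1 + 1 + 16 + 1 + 6 + 12 + 4 = 48.
48 equals 48, so the answer is Yes.

Yes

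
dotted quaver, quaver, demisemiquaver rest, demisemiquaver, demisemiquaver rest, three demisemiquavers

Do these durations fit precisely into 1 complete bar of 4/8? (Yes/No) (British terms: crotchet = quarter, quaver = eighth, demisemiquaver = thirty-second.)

Yes

One bar of 4/8 = 16 thirty-second notes.
Express everything in thirty-second notes: dotted quaver = 6; quaver = 4; demisemiquaver rest = 1; demisemiquaver = 1; demisemiquaver rest = 1; demisemiquaver = 1; demisemiquaver = 1; demisemiquaver = 1.
Total: 6 + 4 + 1 + 1 + 1 + 1 + 1 + 1 = 16.
16 equals 16, so the answer is Yes.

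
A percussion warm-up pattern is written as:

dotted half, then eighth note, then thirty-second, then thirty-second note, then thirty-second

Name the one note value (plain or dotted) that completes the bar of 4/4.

The bar of 4/4 = 32 thirty-second notes.
In thirty-second notes: dotted half = 24; eighth note = 4; thirty-second = 1; thirty-second note = 1; thirty-second = 1.
Sum: 24 + 4 + 1 + 1 + 1 = 31.
Remaining: 32 − 31 = 1 thirty-second note, which is a thirty-second note.

thirty-second note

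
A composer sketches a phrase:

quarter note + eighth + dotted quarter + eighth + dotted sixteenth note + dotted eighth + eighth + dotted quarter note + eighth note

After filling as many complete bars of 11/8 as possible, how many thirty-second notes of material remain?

13

One bar of 11/8 = 44 thirty-second notes.
Each duration in thirty-second notes: quarter note = 8; eighth = 4; dotted quarter = 12; eighth = 4; dotted sixteenth note = 3; dotted eighth = 6; eighth = 4; dotted quarter note = 12; eighth note = 4.
Altogether 8 + 4 + 12 + 4 + 3 + 6 + 4 + 12 + 4 = 57.
57 ÷ 44 = 1 complete bar with 13 thirty-second notes remaining.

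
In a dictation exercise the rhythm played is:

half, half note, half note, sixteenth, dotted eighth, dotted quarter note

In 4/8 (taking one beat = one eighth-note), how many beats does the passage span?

One eighth-note beat = 2 sixteenth notes.
Working in sixteenth notes: half = 8; half note = 8; half note = 8; sixteenth = 1; dotted eighth = 3; dotted quarter note = 6.
Sum: 8 + 8 + 8 + 1 + 3 + 6 = 34.
34 ÷ 2 = 17 beats.

17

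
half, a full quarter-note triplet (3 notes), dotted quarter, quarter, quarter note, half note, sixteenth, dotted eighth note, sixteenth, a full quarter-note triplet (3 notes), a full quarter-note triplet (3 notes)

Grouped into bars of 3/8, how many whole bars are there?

9

One bar of 3/8 = 6 sixteenth notes.
Convert each value to sixteenth notes: half = 8; a full quarter-note triplet (3 notes) (three triplet quarters span one half) = 8; dotted quarter = 6; quarter = 4; quarter note = 4; half note = 8; sixteenth = 1; dotted eighth note = 3; sixteenth = 1; a full quarter-note triplet (3 notes) (three triplet quarters span one half) = 8; a full quarter-note triplet (3 notes) (three triplet quarters span one half) = 8.
Adding: 8 + 8 + 6 + 4 + 4 + 8 + 1 + 3 + 1 + 8 + 8 = 59.
59 ÷ 6 = 9 complete bars with 5 left over.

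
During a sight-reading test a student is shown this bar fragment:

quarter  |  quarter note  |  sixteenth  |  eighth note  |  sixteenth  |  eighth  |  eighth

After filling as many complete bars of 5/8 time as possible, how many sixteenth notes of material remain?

6

One bar of 5/8 = 10 sixteenth notes.
Convert each value to sixteenth notes: quarter = 4; quarter note = 4; sixteenth = 1; eighth note = 2; sixteenth = 1; eighth = 2; eighth = 2.
Sum: 4 + 4 + 1 + 2 + 1 + 2 + 2 = 16.
16 ÷ 10 = 1 complete bar with 6 sixteenth notes remaining.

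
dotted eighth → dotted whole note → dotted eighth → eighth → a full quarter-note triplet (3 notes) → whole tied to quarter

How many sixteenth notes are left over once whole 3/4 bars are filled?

0

One bar of 3/4 = 12 sixteenth notes.
Convert each value to sixteenth notes: dotted eighth = 3; dotted whole note = 24; dotted eighth = 3; eighth = 2; a full quarter-note triplet (3 notes) (three triplet quarters span one half) = 8; whole tied to quarter (whole + quarter) = 20.
Sum: 3 + 24 + 3 + 2 + 8 + 20 = 60.
60 ÷ 12 = 5 complete bars with 0 sixteenth notes remaining.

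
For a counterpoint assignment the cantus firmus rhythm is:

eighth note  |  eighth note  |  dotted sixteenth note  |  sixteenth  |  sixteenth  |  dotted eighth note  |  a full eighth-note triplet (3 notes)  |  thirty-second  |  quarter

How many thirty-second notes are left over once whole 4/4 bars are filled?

6

One bar of 4/4 = 32 thirty-second notes.
Working in thirty-second notes: eighth note = 4; eighth note = 4; dotted sixteenth note = 3; sixteenth = 2; sixteenth = 2; dotted eighth note = 6; a full eighth-note triplet (3 notes) (three triplet eighths span one quarter) = 8; thirty-second = 1; quarter = 8.
Adding: 4 + 4 + 3 + 2 + 2 + 6 + 8 + 1 + 8 = 38.
38 ÷ 32 = 1 complete bar with 6 thirty-second notes remaining.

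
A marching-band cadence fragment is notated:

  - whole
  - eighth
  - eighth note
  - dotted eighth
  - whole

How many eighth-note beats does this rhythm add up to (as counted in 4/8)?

One eighth-note beat = 2 sixteenth notes.
Convert each value to sixteenth notes: whole = 16; eighth = 2; eighth note = 2; dotted eighth = 3; whole = 16.
Adding: 16 + 2 + 2 + 3 + 16 = 39.
39 ÷ 2 = 19.5 beats.

19.5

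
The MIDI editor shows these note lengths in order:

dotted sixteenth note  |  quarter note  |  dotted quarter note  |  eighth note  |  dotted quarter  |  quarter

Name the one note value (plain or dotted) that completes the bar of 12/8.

The bar of 12/8 = 48 thirty-second notes.
Working in thirty-second notes: dotted sixteenth note = 3; quarter note = 8; dotted quarter note = 12; eighth note = 4; dotted quarter = 12; quarter = 8.
Sum: 3 + 8 + 12 + 4 + 12 + 8 = 47.
Remaining: 48 − 47 = 1 thirty-second note, which is a thirty-second note.

thirty-second note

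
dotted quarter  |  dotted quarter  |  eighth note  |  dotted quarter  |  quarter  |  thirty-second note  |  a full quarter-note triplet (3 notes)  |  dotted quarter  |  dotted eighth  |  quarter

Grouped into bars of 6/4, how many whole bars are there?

1

One bar of 6/4 = 48 thirty-second notes.
Working in thirty-second notes: dotted quarter = 12; dotted quarter = 12; eighth note = 4; dotted quarter = 12; quarter = 8; thirty-second note = 1; a full quarter-note triplet (3 notes) (three triplet quarters span one half) = 16; dotted quarter = 12; dotted eighth = 6; quarter = 8.
Altogether 12 + 12 + 4 + 12 + 8 + 1 + 16 + 12 + 6 + 8 = 91.
91 ÷ 48 = 1 complete bar with 43 left over.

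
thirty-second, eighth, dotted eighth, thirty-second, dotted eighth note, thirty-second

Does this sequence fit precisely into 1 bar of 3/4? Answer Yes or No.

One bar of 3/4 = 24 thirty-second notes.
Each duration in thirty-second notes: thirty-second = 1; eighth = 4; dotted eighth = 6; thirty-second = 1; dotted eighth note = 6; thirty-second = 1.
Adding: 1 + 4 + 6 + 1 + 6 + 1 = 19.
19 falls short of 24, so the answer is No.

No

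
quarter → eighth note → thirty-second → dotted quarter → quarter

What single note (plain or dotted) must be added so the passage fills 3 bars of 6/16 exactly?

dotted sixteenth note

3 bars of 6/16 = 36 thirty-second notes.
In thirty-second notes: quarter = 8; eighth note = 4; thirty-second = 1; dotted quarter = 12; quarter = 8.
Sum: 8 + 4 + 1 + 12 + 8 = 33.
Remaining: 36 − 33 = 3 thirty-second notes, which is a dotted sixteenth note.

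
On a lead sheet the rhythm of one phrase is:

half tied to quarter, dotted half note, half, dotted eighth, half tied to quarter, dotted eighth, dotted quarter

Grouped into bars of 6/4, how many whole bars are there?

2

One bar of 6/4 = 24 sixteenth notes.
In sixteenth notes: half tied to quarter (half + quarter) = 12; dotted half note = 12; half = 8; dotted eighth = 3; half tied to quarter (half + quarter) = 12; dotted eighth = 3; dotted quarter = 6.
Sum: 12 + 12 + 8 + 3 + 12 + 3 + 6 = 56.
56 ÷ 24 = 2 complete bars with 8 left over.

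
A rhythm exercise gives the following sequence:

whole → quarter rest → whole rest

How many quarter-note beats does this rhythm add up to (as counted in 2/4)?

9

One quarter-note beat = 2 eighth notes.
Convert each value to eighth notes: whole = 8; quarter rest = 2; whole rest = 8.
Total: 8 + 2 + 8 = 18.
18 ÷ 2 = 9 beats.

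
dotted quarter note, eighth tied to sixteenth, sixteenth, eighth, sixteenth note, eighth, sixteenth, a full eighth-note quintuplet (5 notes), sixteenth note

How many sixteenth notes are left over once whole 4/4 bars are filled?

One bar of 4/4 = 16 sixteenth notes.
Express everything in sixteenth notes: dotted quarter note = 6; eighth tied to sixteenth (eighth + sixteenth) = 3; sixteenth = 1; eighth = 2; sixteenth note = 1; eighth = 2; sixteenth = 1; a full eighth-note quintuplet (5 notes) (five quintuplet eighths span one half) = 8; sixteenth note = 1.
Adding: 6 + 3 + 1 + 2 + 1 + 2 + 1 + 8 + 1 = 25.
25 ÷ 16 = 1 complete bar with 9 sixteenth notes remaining.

9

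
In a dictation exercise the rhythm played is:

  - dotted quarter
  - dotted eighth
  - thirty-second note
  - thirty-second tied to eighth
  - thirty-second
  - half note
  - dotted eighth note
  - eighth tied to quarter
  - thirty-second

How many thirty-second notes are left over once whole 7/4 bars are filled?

One bar of 7/4 = 56 thirty-second notes.
In thirty-second notes: dotted quarter = 12; dotted eighth = 6; thirty-second note = 1; thirty-second tied to eighth (thirty-second + eighth) = 5; thirty-second = 1; half note = 16; dotted eighth note = 6; eighth tied to quarter (eighth + quarter) = 12; thirty-second = 1.
Altogether 12 + 6 + 1 + 5 + 1 + 16 + 6 + 12 + 1 = 60.
60 ÷ 56 = 1 complete bar with 4 thirty-second notes remaining.

4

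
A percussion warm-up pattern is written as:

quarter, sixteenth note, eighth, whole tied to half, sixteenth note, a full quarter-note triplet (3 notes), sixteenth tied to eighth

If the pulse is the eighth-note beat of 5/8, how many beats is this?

21.5

One eighth-note beat = 2 sixteenth notes.
Each duration in sixteenth notes: quarter = 4; sixteenth note = 1; eighth = 2; whole tied to half (whole + half) = 24; sixteenth note = 1; a full quarter-note triplet (3 notes) (three triplet quarters span one half) = 8; sixteenth tied to eighth (sixteenth + eighth) = 3.
Sum: 4 + 1 + 2 + 24 + 1 + 8 + 3 = 43.
43 ÷ 2 = 21.5 beats.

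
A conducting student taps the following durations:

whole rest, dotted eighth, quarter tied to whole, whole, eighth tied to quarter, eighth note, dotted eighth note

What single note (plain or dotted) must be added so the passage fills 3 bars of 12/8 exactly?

dotted quarter note

3 bars of 12/8 = 72 sixteenth notes.
Working in sixteenth notes: whole rest = 16; dotted eighth = 3; quarter tied to whole (quarter + whole) = 20; whole = 16; eighth tied to quarter (eighth + quarter) = 6; eighth note = 2; dotted eighth note = 3.
Sum: 16 + 3 + 20 + 16 + 6 + 2 + 3 = 66.
Remaining: 72 − 66 = 6 sixteenth notes, which is a dotted quarter note.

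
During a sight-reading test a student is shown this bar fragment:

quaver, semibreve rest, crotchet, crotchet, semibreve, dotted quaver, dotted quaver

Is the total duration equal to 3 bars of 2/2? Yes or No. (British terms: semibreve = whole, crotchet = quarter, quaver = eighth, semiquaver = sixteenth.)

One bar of 2/2 = 16 sixteenth notes, so 3 bars = 48.
Express everything in sixteenth notes: quaver = 2; semibreve rest = 16; crotchet = 4; crotchet = 4; semibreve = 16; dotted quaver = 3; dotted quaver = 3.
Altogether 2 + 16 + 4 + 4 + 16 + 3 + 3 = 48.
48 equals 48, so the answer is Yes.

Yes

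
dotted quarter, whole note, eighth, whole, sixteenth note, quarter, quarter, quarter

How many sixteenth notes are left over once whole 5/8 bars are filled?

One bar of 5/8 = 10 sixteenth notes.
Convert each value to sixteenth notes: dotted quarter = 6; whole note = 16; eighth = 2; whole = 16; sixteenth note = 1; quarter = 4; quarter = 4; quarter = 4.
Adding: 6 + 16 + 2 + 16 + 1 + 4 + 4 + 4 = 53.
53 ÷ 10 = 5 complete bars with 3 sixteenth notes remaining.

3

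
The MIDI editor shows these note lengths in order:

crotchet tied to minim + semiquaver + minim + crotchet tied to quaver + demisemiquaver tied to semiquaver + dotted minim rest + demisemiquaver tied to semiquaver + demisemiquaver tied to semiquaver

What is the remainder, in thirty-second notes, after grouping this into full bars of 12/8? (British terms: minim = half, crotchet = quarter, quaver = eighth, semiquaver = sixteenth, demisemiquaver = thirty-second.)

39

One bar of 12/8 = 48 thirty-second notes.
Each duration in thirty-second notes: crotchet tied to minim (crotchet + minim) = 24; semiquaver = 2; minim = 16; crotchet tied to quaver (crotchet + quaver) = 12; demisemiquaver tied to semiquaver (demisemiquaver + semiquaver) = 3; dotted minim rest = 24; demisemiquaver tied to semiquaver (demisemiquaver + semiquaver) = 3; demisemiquaver tied to semiquaver (demisemiquaver + semiquaver) = 3.
Adding: 24 + 2 + 16 + 12 + 3 + 24 + 3 + 3 = 87.
87 ÷ 48 = 1 complete bar with 39 thirty-second notes remaining.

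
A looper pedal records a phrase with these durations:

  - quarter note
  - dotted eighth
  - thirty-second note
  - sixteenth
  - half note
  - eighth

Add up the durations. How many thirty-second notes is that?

Each duration in thirty-second notes: quarter note = 8; dotted eighth = 6; thirty-second note = 1; sixteenth = 2; half note = 16; eighth = 4.
Adding: 8 + 6 + 1 + 2 + 16 + 4 = 37 thirty-second notes.

37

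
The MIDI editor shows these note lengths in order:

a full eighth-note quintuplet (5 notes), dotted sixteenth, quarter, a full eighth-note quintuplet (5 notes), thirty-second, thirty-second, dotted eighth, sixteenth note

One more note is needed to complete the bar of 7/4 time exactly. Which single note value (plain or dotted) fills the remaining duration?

The bar of 7/4 = 56 thirty-second notes.
Working in thirty-second notes: a full eighth-note quintuplet (5 notes) (five quintuplet eighths span one half) = 16; dotted sixteenth = 3; quarter = 8; a full eighth-note quintuplet (5 notes) (five quintuplet eighths span one half) = 16; thirty-second = 1; thirty-second = 1; dotted eighth = 6; sixteenth note = 2.
Adding: 16 + 3 + 8 + 16 + 1 + 1 + 6 + 2 = 53.
Remaining: 56 − 53 = 3 thirty-second notes, which is a dotted sixteenth note.

dotted sixteenth note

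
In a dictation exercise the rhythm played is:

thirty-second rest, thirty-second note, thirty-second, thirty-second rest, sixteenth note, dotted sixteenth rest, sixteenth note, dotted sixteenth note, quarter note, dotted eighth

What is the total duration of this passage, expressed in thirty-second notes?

In thirty-second notes: thirty-second rest = 1; thirty-second note = 1; thirty-second = 1; thirty-second rest = 1; sixteenth note = 2; dotted sixteenth rest = 3; sixteenth note = 2; dotted sixteenth note = 3; quarter note = 8; dotted eighth = 6.
Altogether 1 + 1 + 1 + 1 + 2 + 3 + 2 + 3 + 8 + 6 = 28 thirty-second notes.

28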